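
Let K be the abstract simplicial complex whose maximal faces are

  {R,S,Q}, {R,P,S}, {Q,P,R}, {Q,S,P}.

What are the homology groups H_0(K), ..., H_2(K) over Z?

Order the vertices as P < Q < R < S. Listing each simplex with vertices in this order, K has dimension 2 with simplices:

  0-simplices (4): P, Q, R, S
  1-simplices (6): PQ, PR, PS, QR, QS, RS
  2-simplices (4): PQR, PQS, PRS, QRS

Hence C_0 ≅ Z^4, C_1 ≅ Z^6, C_2 ≅ Z^4.

The boundary map ∂_1: C_1 → C_0 sends each edge [p,q] (with p < q) to q − p.
This gives a 4×6 integer matrix of rank 3; reducing to Smith normal form yields diagonal entries (1,1,1).

Boundary ∂_2: C_2 → C_1 maps a triangle to the signed sum of its edges. For instance
  ∂PQR = QR − PR + PQ,
  ∂PQS = QS − PS + PQ.
As a 6×4 matrix over Z this has rank 3, with invariant factors (1,1,1).

Reading off H_k = ker ∂_k / im ∂_{k+1}:

  H_0: rank C_0 − rank ∂_1 = 4 − 3 = 1, and the invariant factors of ∂_1 are all 1, so H_0 = Z.
  H_1: rank ker ∂_1 − rank ∂_2 = (6 − 3) − 3 = 0, and the invariant factors of ∂_2 are all 1, so H_1 = 0.
  H_2: rank ker ∂_2 − rank ∂_3 = (4 − 3) − 0 = 1, and there is no ∂_3, so H_2 = Z.

H_0 ≅ Z,  H_1 = 0,  H_2 ≅ Z.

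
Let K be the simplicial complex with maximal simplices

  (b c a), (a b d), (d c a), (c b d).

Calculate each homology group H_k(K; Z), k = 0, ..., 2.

We work with the vertex ordering a < b < c < d. The simplices of K, each written with vertices in increasing order, are:

  0-simplices (4): a, b, c, d
  1-simplices (6): ab, ac, ad, bc, bd, cd
  2-simplices (4): abc, abd, acd, bcd

so the chain groups are C_0 ≅ Z^4, C_1 ≅ Z^6, C_2 ≅ Z^4.

∂_1: C_1 → C_0 sends each edge [p,q] (with p < q) to q − p. For instance
  ∂ac = c − a.
The resulting 4×6 matrix has rank 3, and its Smith normal form has invariant factors (1,1,1).

∂_2: C_2 → C_1 acts by ∂[p,q,r] = [q,r] − [p,r] + [p,q]. For instance
  ∂bcd = cd − bd + bc,
  ∂abc = bc − ac + ab.
As a 6×4 matrix over Z this has rank 3, with invariant factors (1,1,1).

Computing H_k = (kernel of ∂_k) / (image of ∂_{k+1}):

  H_0: rank C_0 − rank ∂_1 = 4 − 3 = 1, and the invariant factors of ∂_1 are all 1, so H_0 = Z.
  H_1: rank ker ∂_1 − rank ∂_2 = (6 − 3) − 3 = 0, and the invariant factors of ∂_2 are all 1, so H_1 = 0.
  H_2: rank ker ∂_2 − rank ∂_3 = (4 − 3) − 0 = 1, and there is no ∂_3, so H_2 = Z.

H_0 ≅ Z,  H_1 = 0,  H_2 ≅ Z.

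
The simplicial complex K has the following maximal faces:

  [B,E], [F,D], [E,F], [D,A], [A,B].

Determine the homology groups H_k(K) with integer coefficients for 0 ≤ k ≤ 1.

H_0 = Z,  H_1 = Z.

Order the vertices as A < B < D < E < F. Listing each simplex with vertices in this order, K has dimension 1 with simplices:

  0-simplices (5): A, B, D, E, F
  1-simplices (5): AB, AD, BE, DF, EF

so the chain groups are C_0 ≅ Z^5, C_1 ≅ Z^5.

The boundary map ∂_1: C_1 → C_0 is given by ∂[p,q] = [q] − [p]. For instance
  ∂DF = F − D.
The 5×5 boundary matrix has rank 4 and Smith normal form diag(1,1,1,1).

From H_k ≅ ker(∂_k) / im(∂_{k+1}) we obtain:

  H_0: rank C_0 − rank ∂_1 = 5 − 4 = 1, and the invariant factors of ∂_1 are all 1, so H_0 = Z.
  H_1: rank ker ∂_1 − rank ∂_2 = (5 − 4) − 0 = 1, and there is no ∂_2, so H_1 = Z.

As a check, the Euler characteristic is 5 − 5 = 0, which agrees with 1 − 1 = 0.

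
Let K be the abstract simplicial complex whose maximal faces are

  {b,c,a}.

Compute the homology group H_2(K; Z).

H_2 = 0.

Order the vertices as a < b < c. Listing each simplex with vertices in this order, K has dimension 2 with simplices:

  0-simplices (3): a, b, c
  1-simplices (3): ab, ac, bc
  2-simplices (1): abc

Hence C_0 ≅ Z^3, C_1 ≅ Z^3, C_2 ≅ Z^1.

Boundary ∂_1: C_1 → C_0 sends each edge [p,q] (with p < q) to q − p. For instance
  ∂bc = c − b.
The resulting 3×3 matrix has rank 2, and its Smith normal form has invariant factors (1,1).

Boundary ∂_2: C_2 → C_1 acts by ∂[p,q,r] = [q,r] − [p,r] + [p,q]. For instance
  ∂abc = bc − ac + ab.
As a 3×1 matrix over Z this has rank 1, with invariant factors (1).

Reading off H_k = ker ∂_k / im ∂_{k+1}:

  H_2: rank ker ∂_2 − rank ∂_3 = (1 − 1) − 0 = 0, and there is no ∂_3, so H_2 = 0.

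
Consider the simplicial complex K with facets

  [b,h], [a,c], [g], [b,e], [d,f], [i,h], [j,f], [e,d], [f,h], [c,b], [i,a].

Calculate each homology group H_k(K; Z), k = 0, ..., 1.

H_0 = Z^2,  H_1 = Z^2.

Take the total order a < b < c < d < e < f < g < h < i < j on the vertex set. Then K (dimension 1) consists of the simplices:

  0-simplices (10): a, b, c, d, e, f, g, h, i, j
  1-simplices (10): ac, ai, bc, be, bh, de, df, fh, fj, hi

so the chain groups are C_0 ≅ Z^10, C_1 ≅ Z^10.

The boundary map ∂_1: C_1 → C_0 sends each edge [p,q] (with p < q) to q − p. For instance
  ∂be = e − b.
The resulting 10×10 matrix has rank 8, and its Smith normal form has invariant factors (1,1,1,1,1,1,1,1).

Reading off H_k = ker ∂_k / im ∂_{k+1}:

  H_0: rank C_0 − rank ∂_1 = 10 − 8 = 2, and the invariant factors of ∂_1 are all 1, so H_0 ≅ Z^2.
  H_1: rank ker ∂_1 − rank ∂_2 = (10 − 8) − 0 = 2, and there is no ∂_2, so H_1 ≅ Z^2.

As a check, the Euler characteristic is 10 − 10 = 0, which agrees with 2 − 2 = 0.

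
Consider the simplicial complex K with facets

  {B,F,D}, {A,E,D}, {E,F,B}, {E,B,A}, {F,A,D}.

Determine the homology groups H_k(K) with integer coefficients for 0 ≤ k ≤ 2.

Fix the vertex order A < B < D < E < F and write every simplex with vertices in increasing order. Then dim K = 2 and the simplices of K are:

  0-simplices (5): A, B, D, E, F
  1-simplices (10): AB, AD, AE, AF, BD, BE, BF, DE, DF, EF
  2-simplices (5): ABE, ADE, ADF, BDF, BEF

so the chain groups are C_0 ≅ Z^5, C_1 ≅ Z^10, C_2 ≅ Z^5.

∂_1: C_1 → C_0 is given by ∂[p,q] = [q] − [p].
The 5×10 boundary matrix has rank 4 and Smith normal form diag(1,1,1,1).

∂_2: C_2 → C_1 sends each 2-simplex [p,q,r] to [q,r] − [p,r] + [p,q]. For instance
  ∂BEF = EF − BF + BE,
  ∂ABE = BE − AE + AB.
This gives a 10×5 integer matrix of rank 5; reducing to Smith normal form yields diagonal entries (1,1,1,1,1).

From H_k ≅ ker(∂_k) / im(∂_{k+1}) we obtain:

  H_0: rank C_0 − rank ∂_1 = 5 − 4 = 1, and the invariant factors of ∂_1 are all 1, so H_0 ≅ Z.
  H_1: rank ker ∂_1 − rank ∂_2 = (10 − 4) − 5 = 1, and the invariant factors of ∂_2 are all 1, so H_1 ≅ Z.
  H_2: rank ker ∂_2 − rank ∂_3 = (5 − 5) − 0 = 0, and there is no ∂_3, so H_2 ≅ 0.

H_0 ≅ Z,  H_1 ≅ Z,  H_2 = 0.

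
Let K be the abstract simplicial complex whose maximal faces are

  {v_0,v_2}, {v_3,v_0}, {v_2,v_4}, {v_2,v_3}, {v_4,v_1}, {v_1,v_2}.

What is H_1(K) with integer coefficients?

We work with the vertex ordering v_0 < v_1 < v_2 < v_3 < v_4. The simplices of K, each written with vertices in increasing order, are:

  0-simplices (5): [v_0], [v_1], [v_2], [v_3], [v_4]
  1-simplices (6): [v_0,v_2], [v_0,v_3], [v_1,v_2], [v_1,v_4], [v_2,v_3], [v_2,v_4]

giving chain groups C_0 ≅ Z^5, C_1 ≅ Z^6.

The boundary map ∂_1: C_1 → C_0 maps an edge to its endpoints' difference, ∂[p,q] = q − p. For instance
  ∂[v_1,v_4] = [v_4] − [v_1].
As a 5×6 matrix over Z this has rank 4, with invariant factors (1,1,1,1).

From H_k ≅ ker(∂_k) / im(∂_{k+1}) we obtain:

  H_1: rank ker ∂_1 − rank ∂_2 = (6 − 4) − 0 = 2, and there is no ∂_2, so H_1 ≅ Z^2.

H_1 ≅ Z^2.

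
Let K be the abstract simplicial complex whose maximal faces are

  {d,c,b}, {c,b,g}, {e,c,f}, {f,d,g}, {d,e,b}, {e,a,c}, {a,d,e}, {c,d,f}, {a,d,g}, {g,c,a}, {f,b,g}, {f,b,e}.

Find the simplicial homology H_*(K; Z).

K has 7 vertices, 18 edges, 12 triangles.
rank ∂_0 = 0, rank ∂_1 = 6 ⇒ b_0 = 7 − 0 − 6 = 1; all invariant factors of ∂_1 are 1 so no torsion. So H_0 = Z.
rank ∂_1 = 6, rank ∂_2 = 12 ⇒ b_1 = 18 − 6 − 12 = 0; ∂_2 has invariant factor(s) [2] giving torsion. So H_1 = Z/2.
rank ∂_2 = 12, rank ∂_3 = 0 ⇒ b_2 = 12 − 12 − 0 = 0. So H_2 = 0.

H_0 = Z,  H_1 = Z/2,  H_2 = 0.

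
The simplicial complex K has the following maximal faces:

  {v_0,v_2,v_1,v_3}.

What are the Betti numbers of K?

b_0 = 1, b_1 = 0, b_2 = 0, b_3 = 0.

Order the vertices as v_0 < v_1 < v_2 < v_3. Listing each simplex with vertices in this order, K has dimension 3 with simplices:

  0-simplices (4): [v_0], [v_1], [v_2], [v_3]
  1-simplices (6): [v_0,v_1], [v_0,v_2], [v_0,v_3], [v_1,v_2], [v_1,v_3], [v_2,v_3]
  2-simplices (4): [v_0,v_1,v_2], [v_0,v_1,v_3], [v_0,v_2,v_3], [v_1,v_2,v_3]
  3-simplices (1): [v_0,v_1,v_2,v_3]

Hence C_0 ≅ Z^4, C_1 ≅ Z^6, C_2 ≅ Z^4, C_3 ≅ Z^1.

The boundary map ∂_1: C_1 → C_0 maps an edge to its endpoints' difference, ∂[p,q] = q − p.
This gives a 4×6 integer matrix of rank 3; reducing to Smith normal form yields diagonal entries (1,1,1).

∂_2: C_2 → C_1 maps a triangle to the signed sum of its edges. For instance
  ∂[v_0,v_1,v_2] = [v_1,v_2] − [v_0,v_2] + [v_0,v_1],
  ∂[v_0,v_2,v_3] = [v_2,v_3] − [v_0,v_3] + [v_0,v_2].
As a 6×4 matrix over Z this has rank 3, with invariant factors (1,1,1).

Boundary ∂_3: C_3 → C_2 sends each 3-simplex σ to the alternating sum Σ_i (−1)^i (σ with its i-th vertex removed). For instance
  ∂[v_0,v_1,v_2,v_3] = [v_1,v_2,v_3] − [v_0,v_2,v_3] + [v_0,v_1,v_3] − [v_0,v_1,v_2].
The resulting 4×1 matrix has rank 1, and its Smith normal form has invariant factors (1).

From H_k ≅ ker(∂_k) / im(∂_{k+1}) we obtain:

  H_0: rank C_0 − rank ∂_1 = 4 − 3 = 1, and the invariant factors of ∂_1 are all 1, so H_0 = Z.
  H_1: rank ker ∂_1 − rank ∂_2 = (6 − 3) − 3 = 0, and the invariant factors of ∂_2 are all 1, so H_1 = 0.
  H_2: rank ker ∂_2 − rank ∂_3 = (4 − 3) − 1 = 0, and the invariant factors of ∂_3 are all 1, so H_2 = 0.
  H_3: rank ker ∂_3 − rank ∂_4 = (1 − 1) − 0 = 0, and there is no ∂_4, so H_3 = 0.

Hence the Betti numbers are b_0 = 1, b_1 = 0, b_2 = 0, b_3 = 0.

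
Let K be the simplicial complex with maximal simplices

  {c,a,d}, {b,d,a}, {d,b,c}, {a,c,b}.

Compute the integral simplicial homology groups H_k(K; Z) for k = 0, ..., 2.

H_0 ≅ Z,  H_1 = 0,  H_2 ≅ Z.

Take the total order a < b < c < d on the vertex set. Then K (dimension 2) consists of the simplices:

  0-simplices (4): a, b, c, d
  1-simplices (6): ab, ac, ad, bc, bd, cd
  2-simplices (4): abc, abd, acd, bcd

so the chain groups are C_0 ≅ Z^4, C_1 ≅ Z^6, C_2 ≅ Z^4.

∂_1: C_1 → C_0 sends each edge [p,q] (with p < q) to q − p. For instance
  ∂ac = c − a.
As a 4×6 matrix over Z this has rank 3, with invariant factors (1,1,1).

The boundary map ∂_2: C_2 → C_1 acts by ∂[p,q,r] = [q,r] − [p,r] + [p,q]. For instance
  ∂acd = cd − ad + ac,
  ∂abc = bc − ac + ab.
This gives a 6×4 integer matrix of rank 3; reducing to Smith normal form yields diagonal entries (1,1,1).

From H_k ≅ ker(∂_k) / im(∂_{k+1}) we obtain:

  H_0: rank C_0 − rank ∂_1 = 4 − 3 = 1, and the invariant factors of ∂_1 are all 1, so H_0 ≅ Z.
  H_1: rank ker ∂_1 − rank ∂_2 = (6 − 3) − 3 = 0, and the invariant factors of ∂_2 are all 1, so H_1 ≅ 0.
  H_2: rank ker ∂_2 − rank ∂_3 = (4 − 3) − 0 = 1, and there is no ∂_3, so H_2 ≅ Z.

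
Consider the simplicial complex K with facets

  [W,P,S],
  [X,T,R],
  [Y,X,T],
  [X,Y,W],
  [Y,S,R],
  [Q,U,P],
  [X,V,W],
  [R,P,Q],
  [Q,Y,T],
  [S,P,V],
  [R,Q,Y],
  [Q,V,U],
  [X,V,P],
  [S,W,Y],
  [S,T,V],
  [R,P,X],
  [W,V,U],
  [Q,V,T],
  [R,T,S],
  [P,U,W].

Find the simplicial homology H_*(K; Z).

Fix the vertex order P < Q < R < S < T < U < V < W < X < Y and write every simplex with vertices in increasing order. Then dim K = 2 and the simplices of K are:

  0-simplices (10): P, Q, R, S, T, U, V, W, X, Y
  1-simplices (30): PQ, PR, PS, PU, PV, PW, PX, QR, QT, QU, QV, QY, RS, RT, RX, RY, ST, SV, SW, SY, TV, TX, TY, UV, UW, VW, VX, WX, WY, XY
  2-simplices (20): PQR, PQU, PRX, PSV, PSW, PUW, PVX, QRY, QTV, QTY, QUV, RST, RSY, RTX, STV, SWY, TXY, UVW, VWX, WXY

so the chain groups are C_0 ≅ Z^10, C_1 ≅ Z^30, C_2 ≅ Z^20.

The boundary map ∂_1: C_1 → C_0 maps an edge to its endpoints' difference, ∂[p,q] = q − p. For instance
  ∂PV = V − P.
The resulting 10×30 matrix has rank 9, and its Smith normal form has invariant factors (1,1,1,1,1,1,1,1,1).

Boundary ∂_2: C_2 → C_1 acts by ∂[p,q,r] = [q,r] − [p,r] + [p,q]. For instance
  ∂PSV = SV − PV + PS,
  ∂RTX = TX − RX + RT.
The resulting 30×20 matrix has rank 20, and its Smith normal form has invariant factors (1,1,1,1,1,1,1,1,1,1,1,1,1,1,1,1,1,1,1,2).

Reading off H_k = ker ∂_k / im ∂_{k+1}:

  H_0: rank C_0 − rank ∂_1 = 10 − 9 = 1, and the invariant factors of ∂_1 are all 1, so H_0 ≅ Z.
  H_1: rank ker ∂_1 − rank ∂_2 = (30 − 9) − 20 = 1, and ∂_2 has invariant factor 2 > 1, so H_1 ≅ Z ⊕ Z_2.
  H_2: rank ker ∂_2 − rank ∂_3 = (20 − 20) − 0 = 0, and there is no ∂_3, so H_2 ≅ 0.

As a check, the Euler characteristic is 10 − 30 + 20 = 0, which agrees with 1 − 1 + 0 = 0.
(K is a triangulation of the Klein bottle.)

H_0 = Z,  H_1 = Z ⊕ Z_2,  H_2 = 0.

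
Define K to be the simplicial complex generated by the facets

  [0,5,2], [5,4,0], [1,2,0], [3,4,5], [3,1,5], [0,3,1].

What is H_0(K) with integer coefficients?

Order the vertices as 0 < 1 < 2 < 3 < 4 < 5. Listing each simplex with vertices in this order, K has dimension 2 with simplices:

  0-simplices (6): [0], [1], [2], [3], [4], [5]
  1-simplices (12): [0,1], [0,2], [0,3], [0,4], [0,5], [1,2], [1,3], [1,5], [2,5], [3,4], [3,5], [4,5]
  2-simplices (6): [0,1,2], [0,1,3], [0,2,5], [0,4,5], [1,3,5], [3,4,5]

Hence C_0 ≅ Z^6, C_1 ≅ Z^12, C_2 ≅ Z^6.

The boundary map ∂_1: C_1 → C_0 sends each edge [p,q] (with p < q) to q − p.
The 6×12 boundary matrix has rank 5 and Smith normal form diag(1,1,1,1,1).

The boundary map ∂_2: C_2 → C_1 maps a triangle to the signed sum of its edges. For instance
  ∂[0,4,5] = [4,5] − [0,5] + [0,4],
  ∂[3,4,5] = [4,5] − [3,5] + [3,4].
This gives a 12×6 integer matrix of rank 6; reducing to Smith normal form yields diagonal entries (1,1,1,1,1,1).

Computing H_k = (kernel of ∂_k) / (image of ∂_{k+1}):

  H_0: rank C_0 − rank ∂_1 = 6 − 5 = 1, and the invariant factors of ∂_1 are all 1, so H_0 = Z.

H_0 ≅ Z.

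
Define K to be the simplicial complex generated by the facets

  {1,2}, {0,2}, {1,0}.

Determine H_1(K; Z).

Fix the vertex order 0 < 1 < 2 and write every simplex with vertices in increasing order. Then dim K = 1 and the simplices of K are:

  0-simplices (3): [0], [1], [2]
  1-simplices (3): [0,1], [0,2], [1,2]

Hence C_0 ≅ Z^3, C_1 ≅ Z^3.

The boundary map ∂_1: C_1 → C_0 is given by ∂[p,q] = [q] − [p]. For instance
  ∂[0,2] = [2] − [0].
The 3×3 boundary matrix has rank 2 and Smith normal form diag(1,1).

From H_k ≅ ker(∂_k) / im(∂_{k+1}) we obtain:

  H_1: rank ker ∂_1 − rank ∂_2 = (3 − 2) − 0 = 1, and there is no ∂_2, so H_1 ≅ Z.

H_1 ≅ Z.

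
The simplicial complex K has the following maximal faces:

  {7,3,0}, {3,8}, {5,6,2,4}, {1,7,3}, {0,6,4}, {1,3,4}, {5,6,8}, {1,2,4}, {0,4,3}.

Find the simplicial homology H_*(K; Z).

Order the vertices as 0 < 1 < 2 < 3 < 4 < 5 < 6 < 7 < 8. Listing each simplex with vertices in this order, K has dimension 3 with simplices:

  0-simplices (9): [0], [1], [2], [3], [4], [5], [6], [7], [8]
  1-simplices (19): [0,3], [0,4], [0,6], [0,7], [1,2], [1,3], [1,4], [1,7], [2,4], [2,5], [2,6], [3,4], [3,7], [3,8], [4,5], [4,6], [5,6], [5,8], [6,8]
  2-simplices (11): [0,3,4], [0,3,7], [0,4,6], [1,2,4], [1,3,4], [1,3,7], [2,4,5], [2,4,6], [2,5,6], [4,5,6], [5,6,8]
  3-simplices (1): [2,4,5,6]

giving chain groups C_0 ≅ Z^9, C_1 ≅ Z^19, C_2 ≅ Z^11, C_3 ≅ Z^1.

Boundary ∂_1: C_1 → C_0 sends each edge [p,q] (with p < q) to q − p. For instance
  ∂[1,3] = [3] − [1].
The 9×19 boundary matrix has rank 8 and Smith normal form diag(1,1,1,1,1,1,1,1).

∂_2: C_2 → C_1 sends each 2-simplex [p,q,r] to [q,r] − [p,r] + [p,q]. For instance
  ∂[2,4,6] = [4,6] − [2,6] + [2,4],
  ∂[0,3,7] = [3,7] − [0,7] + [0,3].
This gives a 19×11 integer matrix of rank 10; reducing to Smith normal form yields diagonal entries (1,1,1,1,1,1,1,1,1,1).

∂_3: C_3 → C_2 sends each 3-simplex σ to the alternating sum Σ_i (−1)^i (σ with its i-th vertex removed). For instance
  ∂[2,4,5,6] = [4,5,6] − [2,5,6] + [2,4,6] − [2,4,5].
As a 11×1 matrix over Z this has rank 1, with invariant factors (1).

Reading off H_k = ker ∂_k / im ∂_{k+1}:

  H_0: rank C_0 − rank ∂_1 = 9 − 8 = 1, and the invariant factors of ∂_1 are all 1, so H_0 = Z.
  H_1: rank ker ∂_1 − rank ∂_2 = (19 − 8) − 10 = 1, and the invariant factors of ∂_2 are all 1, so H_1 = Z.
  H_2: rank ker ∂_2 − rank ∂_3 = (11 − 10) − 1 = 0, and the invariant factors of ∂_3 are all 1, so H_2 = 0.
  H_3: rank ker ∂_3 − rank ∂_4 = (1 − 1) − 0 = 0, and there is no ∂_4, so H_3 = 0.

H_0 ≅ Z,  H_1 ≅ Z,  H_2 = 0,  H_3 = 0.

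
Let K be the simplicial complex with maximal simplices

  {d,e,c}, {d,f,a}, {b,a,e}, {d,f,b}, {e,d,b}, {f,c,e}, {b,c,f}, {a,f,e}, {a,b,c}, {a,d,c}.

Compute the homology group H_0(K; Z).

Take the total order a < b < c < d < e < f on the vertex set. Then K (dimension 2) consists of the simplices:

  0-simplices (6): a, b, c, d, e, f
  1-simplices (15): ab, ac, ad, ae, af, bc, bd, be, bf, cd, ce, cf, de, df, ef
  2-simplices (10): abc, abe, acd, adf, aef, bcf, bde, bdf, cde, cef

giving chain groups C_0 ≅ Z^6, C_1 ≅ Z^15, C_2 ≅ Z^10.

Boundary ∂_1: C_1 → C_0 is given by ∂[p,q] = [q] − [p].
This gives a 6×15 integer matrix of rank 5; reducing to Smith normal form yields diagonal entries (1,1,1,1,1).

Boundary ∂_2: C_2 → C_1 acts by ∂[p,q,r] = [q,r] − [p,r] + [p,q]. For instance
  ∂bdf = df − bf + bd,
  ∂abe = be − ae + ab.
The resulting 15×10 matrix has rank 10, and its Smith normal form has invariant factors (1,1,1,1,1,1,1,1,1,2).

From H_k ≅ ker(∂_k) / im(∂_{k+1}) we obtain:

  H_0: rank C_0 − rank ∂_1 = 6 − 5 = 1, and the invariant factors of ∂_1 are all 1, so H_0 = Z.

H_0 = Z.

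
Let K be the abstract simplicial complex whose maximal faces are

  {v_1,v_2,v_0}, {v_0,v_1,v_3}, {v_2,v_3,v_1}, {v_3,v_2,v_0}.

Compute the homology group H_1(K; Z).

H_1 = 0.

We work with the vertex ordering v_0 < v_1 < v_2 < v_3. The simplices of K, each written with vertices in increasing order, are:

  0-simplices (4): [v_0], [v_1], [v_2], [v_3]
  1-simplices (6): [v_0,v_1], [v_0,v_2], [v_0,v_3], [v_1,v_2], [v_1,v_3], [v_2,v_3]
  2-simplices (4): [v_0,v_1,v_2], [v_0,v_1,v_3], [v_0,v_2,v_3], [v_1,v_2,v_3]

giving chain groups C_0 ≅ Z^4, C_1 ≅ Z^6, C_2 ≅ Z^4.

∂_1: C_1 → C_0 is given by ∂[p,q] = [q] − [p]. For instance
  ∂[v_1,v_2] = [v_2] − [v_1].
This gives a 4×6 integer matrix of rank 3; reducing to Smith normal form yields diagonal entries (1,1,1).

∂_2: C_2 → C_1 sends each 2-simplex [p,q,r] to [q,r] − [p,r] + [p,q]. For instance
  ∂[v_0,v_1,v_3] = [v_1,v_3] − [v_0,v_3] + [v_0,v_1],
  ∂[v_0,v_1,v_2] = [v_1,v_2] − [v_0,v_2] + [v_0,v_1].
The 6×4 boundary matrix has rank 3 and Smith normal form diag(1,1,1).

Reading off H_k = ker ∂_k / im ∂_{k+1}:

  H_1: rank ker ∂_1 − rank ∂_2 = (6 − 3) − 3 = 0, and the invariant factors of ∂_2 are all 1, so H_1 = 0.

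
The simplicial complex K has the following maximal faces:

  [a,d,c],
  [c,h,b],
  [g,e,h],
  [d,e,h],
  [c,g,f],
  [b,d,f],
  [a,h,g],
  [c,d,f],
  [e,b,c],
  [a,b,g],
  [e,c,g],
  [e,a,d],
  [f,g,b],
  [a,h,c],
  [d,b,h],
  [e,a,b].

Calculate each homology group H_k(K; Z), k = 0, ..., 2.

H_0 ≅ Z,  H_1 ≅ Z^2,  H_2 ≅ Z.

Fix the vertex order a < b < c < d < e < f < g < h and write every simplex with vertices in increasing order. Then dim K = 2 and the simplices of K are:

  0-simplices (8): a, b, c, d, e, f, g, h
  1-simplices (24): ab, ac, ad, ae, ag, ah, bc, bd, be, bf, bg, bh, cd, ce, cf, cg, ch, de, df, dh, eg, eh, fg, gh
  2-simplices (16): abe, abg, acd, ach, ade, agh, bce, bch, bdf, bdh, bfg, cdf, ceg, cfg, deh, egh

Hence C_0 ≅ Z^8, C_1 ≅ Z^24, C_2 ≅ Z^16.

∂_1: C_1 → C_0 sends each edge [p,q] (with p < q) to q − p. For instance
  ∂dh = h − d.
The 8×24 boundary matrix has rank 7 and Smith normal form diag(1,1,1,1,1,1,1).

Boundary ∂_2: C_2 → C_1 maps a triangle to the signed sum of its edges. For instance
  ∂ade = de − ae + ad,
  ∂bdf = df − bf + bd.
As a 24×16 matrix over Z this has rank 15, with invariant factors (1,1,1,1,1,1,1,1,1,1,1,1,1,1,1).

Now H_k = ker ∂_k / im ∂_{k+1}, so:

  H_0: rank C_0 − rank ∂_1 = 8 − 7 = 1, and the invariant factors of ∂_1 are all 1, so H_0 = Z.
  H_1: rank ker ∂_1 − rank ∂_2 = (24 − 7) − 15 = 2, and the invariant factors of ∂_2 are all 1, so H_1 = Z^2.
  H_2: rank ker ∂_2 − rank ∂_3 = (16 − 15) − 0 = 1, and there is no ∂_3, so H_2 = Z.

As a check, the Euler characteristic is 8 − 24 + 16 = 0, which agrees with 1 − 2 + 1 = 0.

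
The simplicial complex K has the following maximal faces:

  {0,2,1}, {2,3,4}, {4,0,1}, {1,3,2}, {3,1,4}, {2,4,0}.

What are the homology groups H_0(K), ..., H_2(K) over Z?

Fix the vertex order 0 < 1 < 2 < 3 < 4 and write every simplex with vertices in increasing order. Then dim K = 2 and the simplices of K are:

  0-simplices (5): [0], [1], [2], [3], [4]
  1-simplices (9): [0,1], [0,2], [0,4], [1,2], [1,3], [1,4], [2,3], [2,4], [3,4]
  2-simplices (6): [0,1,2], [0,1,4], [0,2,4], [1,2,3], [1,3,4], [2,3,4]

so the chain groups are C_0 ≅ Z^5, C_1 ≅ Z^9, C_2 ≅ Z^6.

The boundary map ∂_1: C_1 → C_0 maps an edge to its endpoints' difference, ∂[p,q] = q − p. For instance
  ∂[2,3] = [3] − [2].
The 5×9 boundary matrix has rank 4 and Smith normal form diag(1,1,1,1).

∂_2: C_2 → C_1 sends each 2-simplex [p,q,r] to [q,r] − [p,r] + [p,q]. For instance
  ∂[1,3,4] = [3,4] − [1,4] + [1,3],
  ∂[1,2,3] = [2,3] − [1,3] + [1,2].
This gives a 9×6 integer matrix of rank 5; reducing to Smith normal form yields diagonal entries (1,1,1,1,1).

From H_k ≅ ker(∂_k) / im(∂_{k+1}) we obtain:

  H_0: rank C_0 − rank ∂_1 = 5 − 4 = 1, and the invariant factors of ∂_1 are all 1, so H_0 ≅ Z.
  H_1: rank ker ∂_1 − rank ∂_2 = (9 − 4) − 5 = 0, and the invariant factors of ∂_2 are all 1, so H_1 ≅ 0.
  H_2: rank ker ∂_2 − rank ∂_3 = (6 − 5) − 0 = 1, and there is no ∂_3, so H_2 ≅ Z.

As a check, the Euler characteristic is 5 − 9 + 6 = 2, which agrees with 1 − 0 + 1 = 2.
(K is a triangulation of the 2-sphere S^2.)

H_0 ≅ Z,  H_1 = 0,  H_2 ≅ Z.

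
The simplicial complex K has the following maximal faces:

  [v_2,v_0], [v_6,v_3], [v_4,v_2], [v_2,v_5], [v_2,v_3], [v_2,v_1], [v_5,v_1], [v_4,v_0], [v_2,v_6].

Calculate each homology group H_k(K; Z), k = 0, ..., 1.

Fix the vertex order v_0 < v_1 < v_2 < v_3 < v_4 < v_5 < v_6 and write every simplex with vertices in increasing order. Then dim K = 1 and the simplices of K are:

  0-simplices (7): [v_0], [v_1], [v_2], [v_3], [v_4], [v_5], [v_6]
  1-simplices (9): [v_0,v_2], [v_0,v_4], [v_1,v_2], [v_1,v_5], [v_2,v_3], [v_2,v_4], [v_2,v_5], [v_2,v_6], [v_3,v_6]

giving chain groups C_0 ≅ Z^7, C_1 ≅ Z^9.

Boundary ∂_1: C_1 → C_0 is given by ∂[p,q] = [q] − [p]. For instance
  ∂[v_2,v_6] = [v_6] − [v_2].
The 7×9 boundary matrix has rank 6 and Smith normal form diag(1,1,1,1,1,1).

Reading off H_k = ker ∂_k / im ∂_{k+1}:

  H_0: rank C_0 − rank ∂_1 = 7 − 6 = 1, and the invariant factors of ∂_1 are all 1, so H_0 = Z.
  H_1: rank ker ∂_1 − rank ∂_2 = (9 − 6) − 0 = 3, and there is no ∂_2, so H_1 = Z^3.

H_0 ≅ Z,  H_1 ≅ Z^3.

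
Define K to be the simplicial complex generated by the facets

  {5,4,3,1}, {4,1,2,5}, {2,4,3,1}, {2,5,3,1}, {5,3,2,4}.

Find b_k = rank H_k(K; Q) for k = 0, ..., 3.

Order the vertices as 1 < 2 < 3 < 4 < 5. Listing each simplex with vertices in this order, K has dimension 3 with simplices:

  0-simplices (5): [1], [2], [3], [4], [5]
  1-simplices (10): [1,2], [1,3], [1,4], [1,5], [2,3], [2,4], [2,5], [3,4], [3,5], [4,5]
  2-simplices (10): [1,2,3], [1,2,4], [1,2,5], [1,3,4], [1,3,5], [1,4,5], [2,3,4], [2,3,5], [2,4,5], [3,4,5]
  3-simplices (5): [1,2,3,4], [1,2,3,5], [1,2,4,5], [1,3,4,5], [2,3,4,5]

Hence C_0 ≅ Z^5, C_1 ≅ Z^10, C_2 ≅ Z^10, C_3 ≅ Z^5.

∂_1: C_1 → C_0 maps an edge to its endpoints' difference, ∂[p,q] = q − p.
As a 5×10 matrix over Z this has rank 4, with invariant factors (1,1,1,1).

The boundary map ∂_2: C_2 → C_1 maps a triangle to the signed sum of its edges. For instance
  ∂[2,4,5] = [4,5] − [2,5] + [2,4],
  ∂[1,4,5] = [4,5] − [1,5] + [1,4].
As a 10×10 matrix over Z this has rank 6, with invariant factors (1,1,1,1,1,1).

The boundary map ∂_3: C_3 → C_2 sends each 3-simplex σ to the alternating sum Σ_i (−1)^i (σ with its i-th vertex removed). For instance
  ∂[1,2,4,5] = [2,4,5] − [1,4,5] + [1,2,5] − [1,2,4],
  ∂[1,2,3,4] = [2,3,4] − [1,3,4] + [1,2,4] − [1,2,3].
The 10×5 boundary matrix has rank 4 and Smith normal form diag(1,1,1,1).

Reading off H_k = ker ∂_k / im ∂_{k+1}:

  H_0: rank C_0 − rank ∂_1 = 5 − 4 = 1, and the invariant factors of ∂_1 are all 1, so H_0 ≅ Z.
  H_1: rank ker ∂_1 − rank ∂_2 = (10 − 4) − 6 = 0, and the invariant factors of ∂_2 are all 1, so H_1 ≅ 0.
  H_2: rank ker ∂_2 − rank ∂_3 = (10 − 6) − 4 = 0, and the invariant factors of ∂_3 are all 1, so H_2 ≅ 0.
  H_3: rank ker ∂_3 − rank ∂_4 = (5 − 4) − 0 = 1, and there is no ∂_4, so H_3 ≅ Z.

As a check, the Euler characteristic is 5 − 10 + 10 − 5 = 0, which agrees with 1 − 0 + 0 − 1 = 0.

Hence the Betti numbers are b_0 = 1, b_1 = 0, b_2 = 0, b_3 = 1.

b_0 = 1, b_1 = 0, b_2 = 0, b_3 = 1.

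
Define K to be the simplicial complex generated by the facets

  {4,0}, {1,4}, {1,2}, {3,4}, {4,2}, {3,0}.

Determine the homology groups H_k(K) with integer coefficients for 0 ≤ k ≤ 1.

Take the total order 0 < 1 < 2 < 3 < 4 on the vertex set. Then K (dimension 1) consists of the simplices:

  0-simplices (5): [0], [1], [2], [3], [4]
  1-simplices (6): [0,3], [0,4], [1,2], [1,4], [2,4], [3,4]

so the chain groups are C_0 ≅ Z^5, C_1 ≅ Z^6.

The boundary map ∂_1: C_1 → C_0 is given by ∂[p,q] = [q] − [p].
As a 5×6 matrix over Z this has rank 4, with invariant factors (1,1,1,1).

Now H_k = ker ∂_k / im ∂_{k+1}, so:

  H_0: rank C_0 − rank ∂_1 = 5 − 4 = 1, and the invariant factors of ∂_1 are all 1, so H_0 = Z.
  H_1: rank ker ∂_1 − rank ∂_2 = (6 − 4) − 0 = 2, and there is no ∂_2, so H_1 = Z^2.

As a check, the Euler characteristic is 5 − 6 = -1, which agrees with 1 − 2 = -1.

H_0 ≅ Z,  H_1 ≅ Z^2.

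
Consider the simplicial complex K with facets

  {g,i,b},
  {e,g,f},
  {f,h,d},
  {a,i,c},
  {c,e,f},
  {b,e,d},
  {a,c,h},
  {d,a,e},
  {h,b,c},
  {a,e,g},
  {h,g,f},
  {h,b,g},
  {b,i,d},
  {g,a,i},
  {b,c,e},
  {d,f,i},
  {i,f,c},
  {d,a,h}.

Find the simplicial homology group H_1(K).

Fix the vertex order a < b < c < d < e < f < g < h < i and write every simplex with vertices in increasing order. Then dim K = 2 and the simplices of K are:

  0-simplices (9): a, b, c, d, e, f, g, h, i
  1-simplices (27): ac, ad, ae, ag, ah, ai, bc, bd, be, bg, bh, bi, ce, cf, ch, ci, de, df, dh, di, ef, eg, fg, fh, fi, gh, gi
  2-simplices (18): ach, aci, ade, adh, aeg, agi, bce, bch, bde, bdi, bgh, bgi, cef, cfi, dfh, dfi, efg, fgh

so the chain groups are C_0 ≅ Z^9, C_1 ≅ Z^27, C_2 ≅ Z^18.

Boundary ∂_1: C_1 → C_0 maps an edge to its endpoints' difference, ∂[p,q] = q − p. For instance
  ∂ai = i − a.
As a 9×27 matrix over Z this has rank 8, with invariant factors (1,1,1,1,1,1,1,1).

∂_2: C_2 → C_1 sends each 2-simplex [p,q,r] to [q,r] − [p,r] + [p,q]. For instance
  ∂bch = ch − bh + bc,
  ∂bgh = gh − bh + bg.
This gives a 27×18 integer matrix of rank 17; reducing to Smith normal form yields diagonal entries (1,1,1,1,1,1,1,1,1,1,1,1,1,1,1,1,1).

Computing H_k = (kernel of ∂_k) / (image of ∂_{k+1}):

  H_1: rank ker ∂_1 − rank ∂_2 = (27 − 8) − 17 = 2, and the invariant factors of ∂_2 are all 1, so H_1 ≅ Z^2.

(K is a triangulation of the torus T^2.)

H_1 ≅ Z^2.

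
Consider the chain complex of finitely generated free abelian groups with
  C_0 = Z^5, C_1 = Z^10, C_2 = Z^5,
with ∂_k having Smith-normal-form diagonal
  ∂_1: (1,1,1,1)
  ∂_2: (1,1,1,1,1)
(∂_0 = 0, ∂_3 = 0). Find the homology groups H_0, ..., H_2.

H_0: b_0 = 5 − 0 − 4 = 1; torsion from ∂_1 factors > 1: none. So H_0 = Z.
H_1: b_1 = 10 − 4 − 5 = 1; torsion from ∂_2 factors > 1: none. So H_1 = Z.
H_2: b_2 = 5 − 5 − 0 = 0; torsion from ∂_3 factors > 1: none. So H_2 = 0.

H_0 = Z,  H_1 = Z,  H_2 = 0.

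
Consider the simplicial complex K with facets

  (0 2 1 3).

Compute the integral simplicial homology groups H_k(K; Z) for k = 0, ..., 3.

Fix the vertex order 0 < 1 < 2 < 3 and write every simplex with vertices in increasing order. Then dim K = 3 and the simplices of K are:

  0-simplices (4): [0], [1], [2], [3]
  1-simplices (6): [0,1], [0,2], [0,3], [1,2], [1,3], [2,3]
  2-simplices (4): [0,1,2], [0,1,3], [0,2,3], [1,2,3]
  3-simplices (1): [0,1,2,3]

giving chain groups C_0 ≅ Z^4, C_1 ≅ Z^6, C_2 ≅ Z^4, C_3 ≅ Z^1.

Boundary ∂_1: C_1 → C_0 maps an edge to its endpoints' difference, ∂[p,q] = q − p. For instance
  ∂[1,2] = [2] − [1].
The 4×6 boundary matrix has rank 3 and Smith normal form diag(1,1,1).

Boundary ∂_2: C_2 → C_1 maps a triangle to the signed sum of its edges. For instance
  ∂[1,2,3] = [2,3] − [1,3] + [1,2],
  ∂[0,2,3] = [2,3] − [0,3] + [0,2].
As a 6×4 matrix over Z this has rank 3, with invariant factors (1,1,1).

The boundary map ∂_3: C_3 → C_2 sends each 3-simplex σ to the alternating sum Σ_i (−1)^i (σ with its i-th vertex removed). For instance
  ∂[0,1,2,3] = [1,2,3] − [0,2,3] + [0,1,3] − [0,1,2].
As a 4×1 matrix over Z this has rank 1, with invariant factors (1).

From H_k ≅ ker(∂_k) / im(∂_{k+1}) we obtain:

  H_0: rank C_0 − rank ∂_1 = 4 − 3 = 1, and the invariant factors of ∂_1 are all 1, so H_0 ≅ Z.
  H_1: rank ker ∂_1 − rank ∂_2 = (6 − 3) − 3 = 0, and the invariant factors of ∂_2 are all 1, so H_1 ≅ 0.
  H_2: rank ker ∂_2 − rank ∂_3 = (4 − 3) − 1 = 0, and the invariant factors of ∂_3 are all 1, so H_2 ≅ 0.
  H_3: rank ker ∂_3 − rank ∂_4 = (1 − 1) − 0 = 0, and there is no ∂_4, so H_3 ≅ 0.

As a check, the Euler characteristic is 4 − 6 + 4 − 1 = 1, which agrees with 1 − 0 + 0 − 0 = 1.
(K is a triangulation of the 3-simplex.)

H_0 ≅ Z,  H_1 = 0,  H_2 = 0,  H_3 = 0.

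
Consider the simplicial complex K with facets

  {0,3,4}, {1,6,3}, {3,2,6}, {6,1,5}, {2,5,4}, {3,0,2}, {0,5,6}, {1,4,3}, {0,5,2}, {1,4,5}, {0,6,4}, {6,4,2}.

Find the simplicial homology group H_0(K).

Fix the vertex order 0 < 1 < 2 < 3 < 4 < 5 < 6 and write every simplex with vertices in increasing order. Then dim K = 2 and the simplices of K are:

  0-simplices (7): [0], [1], [2], [3], [4], [5], [6]
  1-simplices (18): [0,2], [0,3], [0,4], [0,5], [0,6], [1,3], [1,4], [1,5], [1,6], [2,3], [2,4], [2,5], [2,6], [3,4], [3,6], [4,5], [4,6], [5,6]
  2-simplices (12): [0,2,3], [0,2,5], [0,3,4], [0,4,6], [0,5,6], [1,3,4], [1,3,6], [1,4,5], [1,5,6], [2,3,6], [2,4,5], [2,4,6]

giving chain groups C_0 ≅ Z^7, C_1 ≅ Z^18, C_2 ≅ Z^12.

The boundary map ∂_1: C_1 → C_0 sends each edge [p,q] (with p < q) to q − p.
The 7×18 boundary matrix has rank 6 and Smith normal form diag(1,1,1,1,1,1).

∂_2: C_2 → C_1 maps a triangle to the signed sum of its edges. For instance
  ∂[2,3,6] = [3,6] − [2,6] + [2,3],
  ∂[1,3,6] = [3,6] − [1,6] + [1,3].
As a 18×12 matrix over Z this has rank 12, with invariant factors (1,1,1,1,1,1,1,1,1,1,1,2).

Now H_k = ker ∂_k / im ∂_{k+1}, so:

  H_0: rank C_0 − rank ∂_1 = 7 − 6 = 1, and the invariant factors of ∂_1 are all 1, so H_0 ≅ Z.

H_0 = Z.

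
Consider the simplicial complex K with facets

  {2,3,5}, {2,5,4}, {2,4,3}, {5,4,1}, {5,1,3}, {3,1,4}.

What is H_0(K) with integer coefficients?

H_0 = Z.

Order the vertices as 1 < 2 < 3 < 4 < 5. Listing each simplex with vertices in this order, K has dimension 2 with simplices:

  0-simplices (5): [1], [2], [3], [4], [5]
  1-simplices (9): [1,3], [1,4], [1,5], [2,3], [2,4], [2,5], [3,4], [3,5], [4,5]
  2-simplices (6): [1,3,4], [1,3,5], [1,4,5], [2,3,4], [2,3,5], [2,4,5]

Hence C_0 ≅ Z^5, C_1 ≅ Z^9, C_2 ≅ Z^6.

Boundary ∂_1: C_1 → C_0 sends each edge [p,q] (with p < q) to q − p. For instance
  ∂[1,4] = [4] − [1].
This gives a 5×9 integer matrix of rank 4; reducing to Smith normal form yields diagonal entries (1,1,1,1).

The boundary map ∂_2: C_2 → C_1 sends each 2-simplex [p,q,r] to [q,r] − [p,r] + [p,q]. For instance
  ∂[2,3,5] = [3,5] − [2,5] + [2,3],
  ∂[1,4,5] = [4,5] − [1,5] + [1,4].
The resulting 9×6 matrix has rank 5, and its Smith normal form has invariant factors (1,1,1,1,1).

Now H_k = ker ∂_k / im ∂_{k+1}, so:

  H_0: rank C_0 − rank ∂_1 = 5 − 4 = 1, and the invariant factors of ∂_1 are all 1, so H_0 = Z.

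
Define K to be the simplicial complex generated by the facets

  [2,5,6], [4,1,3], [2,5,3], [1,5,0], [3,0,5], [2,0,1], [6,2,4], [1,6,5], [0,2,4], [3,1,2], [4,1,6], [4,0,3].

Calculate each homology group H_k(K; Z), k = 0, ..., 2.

H_0 ≅ Z,  H_1 ≅ Z/2,  H_2 = 0.

Fix the vertex order 0 < 1 < 2 < 3 < 4 < 5 < 6 and write every simplex with vertices in increasing order. Then dim K = 2 and the simplices of K are:

  0-simplices (7): [0], [1], [2], [3], [4], [5], [6]
  1-simplices (18): [0,1], [0,2], [0,3], [0,4], [0,5], [1,2], [1,3], [1,4], [1,5], [1,6], [2,3], [2,4], [2,5], [2,6], [3,4], [3,5], [4,6], [5,6]
  2-simplices (12): [0,1,2], [0,1,5], [0,2,4], [0,3,4], [0,3,5], [1,2,3], [1,3,4], [1,4,6], [1,5,6], [2,3,5], [2,4,6], [2,5,6]

giving chain groups C_0 ≅ Z^7, C_1 ≅ Z^18, C_2 ≅ Z^12.

∂_1: C_1 → C_0 sends each edge [p,q] (with p < q) to q − p. For instance
  ∂[1,2] = [2] − [1].
As a 7×18 matrix over Z this has rank 6, with invariant factors (1,1,1,1,1,1).

Boundary ∂_2: C_2 → C_1 acts by ∂[p,q,r] = [q,r] − [p,r] + [p,q]. For instance
  ∂[1,5,6] = [5,6] − [1,6] + [1,5],
  ∂[1,2,3] = [2,3] − [1,3] + [1,2].
The 18×12 boundary matrix has rank 12 and Smith normal form diag(1,1,1,1,1,1,1,1,1,1,1,2).

Computing H_k = (kernel of ∂_k) / (image of ∂_{k+1}):

  H_0: rank C_0 − rank ∂_1 = 7 − 6 = 1, and the invariant factors of ∂_1 are all 1, so H_0 ≅ Z.
  H_1: rank ker ∂_1 − rank ∂_2 = (18 − 6) − 12 = 0, and ∂_2 has invariant factor 2 > 1, so H_1 ≅ Z/2.
  H_2: rank ker ∂_2 − rank ∂_3 = (12 − 12) − 0 = 0, and there is no ∂_3, so H_2 ≅ 0.

As a check, the Euler characteristic is 7 − 18 + 12 = 1, which agrees with 1 − 0 + 0 = 1.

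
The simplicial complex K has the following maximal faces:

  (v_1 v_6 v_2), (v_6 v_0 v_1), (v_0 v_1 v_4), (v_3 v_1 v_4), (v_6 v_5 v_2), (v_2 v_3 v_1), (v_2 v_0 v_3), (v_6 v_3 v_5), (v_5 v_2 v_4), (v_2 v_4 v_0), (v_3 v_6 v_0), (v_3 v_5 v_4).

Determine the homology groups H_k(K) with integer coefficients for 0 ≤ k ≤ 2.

H_0 ≅ Z,  H_1 ≅ Z/2,  H_2 = 0.

Fix the vertex order v_0 < v_1 < v_2 < v_3 < v_4 < v_5 < v_6 and write every simplex with vertices in increasing order. Then dim K = 2 and the simplices of K are:

  0-simplices (7): [v_0], [v_1], [v_2], [v_3], [v_4], [v_5], [v_6]
  1-simplices (18): (18 of them)
  2-simplices (12): (12 of them)

Hence C_0 ≅ Z^7, C_1 ≅ Z^18, C_2 ≅ Z^12.

Boundary ∂_1: C_1 → C_0 is given by ∂[p,q] = [q] − [p]. For instance
  ∂[v_1,v_3] = [v_3] − [v_1].
As a 7×18 matrix over Z this has rank 6, with invariant factors (1,1,1,1,1,1).

Boundary ∂_2: C_2 → C_1 acts by ∂[p,q,r] = [q,r] − [p,r] + [p,q]. For instance
  ∂[v_2,v_4,v_5] = [v_4,v_5] − [v_2,v_5] + [v_2,v_4],
  ∂[v_1,v_2,v_3] = [v_2,v_3] − [v_1,v_3] + [v_1,v_2].
The resulting 18×12 matrix has rank 12, and its Smith normal form has invariant factors (1,1,1,1,1,1,1,1,1,1,1,2).

Reading off H_k = ker ∂_k / im ∂_{k+1}:

  H_0: rank C_0 − rank ∂_1 = 7 − 6 = 1, and the invariant factors of ∂_1 are all 1, so H_0 ≅ Z.
  H_1: rank ker ∂_1 − rank ∂_2 = (18 − 6) − 12 = 0, and ∂_2 has invariant factor 2 > 1, so H_1 ≅ Z/2.
  H_2: rank ker ∂_2 − rank ∂_3 = (12 − 12) − 0 = 0, and there is no ∂_3, so H_2 ≅ 0.

As a check, the Euler characteristic is 7 − 18 + 12 = 1, which agrees with 1 − 0 + 0 = 1.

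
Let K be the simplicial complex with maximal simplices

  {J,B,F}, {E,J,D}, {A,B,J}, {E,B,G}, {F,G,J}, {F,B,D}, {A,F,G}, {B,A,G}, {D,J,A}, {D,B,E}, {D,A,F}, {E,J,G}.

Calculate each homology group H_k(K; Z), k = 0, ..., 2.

H_0 ≅ Z,  H_1 ≅ Z/2Z,  H_2 = 0.

K has 7 vertices, 18 edges, 12 triangles.
rank ∂_0 = 0, rank ∂_1 = 6 ⇒ b_0 = 7 − 0 − 6 = 1; all invariant factors of ∂_1 are 1 so no torsion. So H_0 ≅ Z.
rank ∂_1 = 6, rank ∂_2 = 12 ⇒ b_1 = 18 − 6 − 12 = 0; ∂_2 has invariant factor(s) [2] giving torsion. So H_1 ≅ Z/2Z.
rank ∂_2 = 12, rank ∂_3 = 0 ⇒ b_2 = 12 − 12 − 0 = 0. So H_2 ≅ 0.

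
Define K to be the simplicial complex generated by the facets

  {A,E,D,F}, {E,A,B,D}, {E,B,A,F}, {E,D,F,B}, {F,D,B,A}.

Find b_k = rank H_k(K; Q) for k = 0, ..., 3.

Fix the vertex order A < B < D < E < F and write every simplex with vertices in increasing order. Then dim K = 3 and the simplices of K are:

  0-simplices (5): A, B, D, E, F
  1-simplices (10): AB, AD, AE, AF, BD, BE, BF, DE, DF, EF
  2-simplices (10): ABD, ABE, ABF, ADE, ADF, AEF, BDE, BDF, BEF, DEF
  3-simplices (5): ABDE, ABDF, ABEF, ADEF, BDEF

so the chain groups are C_0 ≅ Z^5, C_1 ≅ Z^10, C_2 ≅ Z^10, C_3 ≅ Z^5.

Boundary ∂_1: C_1 → C_0 sends each edge [p,q] (with p < q) to q − p.
The 5×10 boundary matrix has rank 4 and Smith normal form diag(1,1,1,1).

∂_2: C_2 → C_1 maps a triangle to the signed sum of its edges. For instance
  ∂BDE = DE − BE + BD,
  ∂ABE = BE − AE + AB.
The resulting 10×10 matrix has rank 6, and its Smith normal form has invariant factors (1,1,1,1,1,1).

The boundary map ∂_3: C_3 → C_2 sends each 3-simplex σ to the alternating sum Σ_i (−1)^i (σ with its i-th vertex removed). For instance
  ∂ADEF = DEF − AEF + ADF − ADE,
  ∂ABEF = BEF − AEF + ABF − ABE.
The resulting 10×5 matrix has rank 4, and its Smith normal form has invariant factors (1,1,1,1).

Reading off H_k = ker ∂_k / im ∂_{k+1}:

  H_0: rank C_0 − rank ∂_1 = 5 − 4 = 1, and the invariant factors of ∂_1 are all 1, so H_0 = Z.
  H_1: rank ker ∂_1 − rank ∂_2 = (10 − 4) − 6 = 0, and the invariant factors of ∂_2 are all 1, so H_1 = 0.
  H_2: rank ker ∂_2 − rank ∂_3 = (10 − 6) − 4 = 0, and the invariant factors of ∂_3 are all 1, so H_2 = 0.
  H_3: rank ker ∂_3 − rank ∂_4 = (5 − 4) − 0 = 1, and there is no ∂_4, so H_3 = Z.

As a check, the Euler characteristic is 5 − 10 + 10 − 5 = 0, which agrees with 1 − 0 + 0 − 1 = 0.

Hence the Betti numbers are b_0 = 1, b_1 = 0, b_2 = 0, b_3 = 1.

b_0 = 1, b_1 = 0, b_2 = 0, b_3 = 1.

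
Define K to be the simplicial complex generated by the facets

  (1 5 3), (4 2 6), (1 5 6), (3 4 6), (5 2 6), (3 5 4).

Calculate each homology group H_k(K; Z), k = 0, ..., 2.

K has 6 vertices, 12 edges, 6 triangles.
rank ∂_0 = 0, rank ∂_1 = 5 ⇒ b_0 = 6 − 0 − 5 = 1; all invariant factors of ∂_1 are 1 so no torsion. So H_0 = Z.
rank ∂_1 = 5, rank ∂_2 = 6 ⇒ b_1 = 12 − 5 − 6 = 1; all invariant factors of ∂_2 are 1 so no torsion. So H_1 = Z.
rank ∂_2 = 6, rank ∂_3 = 0 ⇒ b_2 = 6 − 6 − 0 = 0. So H_2 = 0.

H_0 ≅ Z,  H_1 ≅ Z,  H_2 = 0.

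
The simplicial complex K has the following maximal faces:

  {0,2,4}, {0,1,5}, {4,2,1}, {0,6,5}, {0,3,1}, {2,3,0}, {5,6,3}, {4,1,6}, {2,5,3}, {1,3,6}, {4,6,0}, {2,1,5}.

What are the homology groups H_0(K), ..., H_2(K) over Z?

H_0 = Z,  H_1 = Z/2,  H_2 = 0.

We work with the vertex ordering 0 < 1 < 2 < 3 < 4 < 5 < 6. The simplices of K, each written with vertices in increasing order, are:

  0-simplices (7): [0], [1], [2], [3], [4], [5], [6]
  1-simplices (18): [0,1], [0,2], [0,3], [0,4], [0,5], [0,6], [1,2], [1,3], [1,4], [1,5], [1,6], [2,3], [2,4], [2,5], [3,5], [3,6], [4,6], [5,6]
  2-simplices (12): [0,1,3], [0,1,5], [0,2,3], [0,2,4], [0,4,6], [0,5,6], [1,2,4], [1,2,5], [1,3,6], [1,4,6], [2,3,5], [3,5,6]

so the chain groups are C_0 ≅ Z^7, C_1 ≅ Z^18, C_2 ≅ Z^12.

The boundary map ∂_1: C_1 → C_0 maps an edge to its endpoints' difference, ∂[p,q] = q − p. For instance
  ∂[2,3] = [3] − [2].
As a 7×18 matrix over Z this has rank 6, with invariant factors (1,1,1,1,1,1).

Boundary ∂_2: C_2 → C_1 acts by ∂[p,q,r] = [q,r] − [p,r] + [p,q]. For instance
  ∂[1,3,6] = [3,6] − [1,6] + [1,3],
  ∂[0,2,3] = [2,3] − [0,3] + [0,2].
As a 18×12 matrix over Z this has rank 12, with invariant factors (1,1,1,1,1,1,1,1,1,1,1,2).

Reading off H_k = ker ∂_k / im ∂_{k+1}:

  H_0: rank C_0 − rank ∂_1 = 7 − 6 = 1, and the invariant factors of ∂_1 are all 1, so H_0 ≅ Z.
  H_1: rank ker ∂_1 − rank ∂_2 = (18 − 6) − 12 = 0, and ∂_2 has invariant factor 2 > 1, so H_1 ≅ Z/2.
  H_2: rank ker ∂_2 − rank ∂_3 = (12 − 12) − 0 = 0, and there is no ∂_3, so H_2 ≅ 0.

(K is a triangulation of the real projective plane RP^2.)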